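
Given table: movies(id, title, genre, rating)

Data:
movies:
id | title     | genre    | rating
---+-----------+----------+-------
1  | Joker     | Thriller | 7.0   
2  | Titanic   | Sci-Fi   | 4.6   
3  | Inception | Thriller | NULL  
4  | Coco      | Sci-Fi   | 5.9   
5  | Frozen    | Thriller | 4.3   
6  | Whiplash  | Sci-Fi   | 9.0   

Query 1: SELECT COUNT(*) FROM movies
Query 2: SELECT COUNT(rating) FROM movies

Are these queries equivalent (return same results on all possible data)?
No, not equivalent

Query 1 returns: [(6,)]
Query 2 returns: [(5,)]

Reason: COUNT(*) includes NULLs, COUNT(column) excludes them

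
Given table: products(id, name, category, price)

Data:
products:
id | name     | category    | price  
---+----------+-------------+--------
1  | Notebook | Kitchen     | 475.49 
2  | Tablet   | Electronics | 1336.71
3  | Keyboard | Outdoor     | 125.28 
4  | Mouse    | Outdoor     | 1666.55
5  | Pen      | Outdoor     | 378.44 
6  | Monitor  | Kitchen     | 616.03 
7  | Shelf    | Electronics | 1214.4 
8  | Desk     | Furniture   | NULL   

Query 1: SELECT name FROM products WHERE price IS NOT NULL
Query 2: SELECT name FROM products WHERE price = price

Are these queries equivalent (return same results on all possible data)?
Yes, equivalent

Both queries return: [('Keyboard',), ('Monitor',), ('Mouse',), ('Notebook',), ('Pen',), ('Shelf',), ('Tablet',)]

Reason: IS NOT NULL vs self-equality (both exclude NULLs)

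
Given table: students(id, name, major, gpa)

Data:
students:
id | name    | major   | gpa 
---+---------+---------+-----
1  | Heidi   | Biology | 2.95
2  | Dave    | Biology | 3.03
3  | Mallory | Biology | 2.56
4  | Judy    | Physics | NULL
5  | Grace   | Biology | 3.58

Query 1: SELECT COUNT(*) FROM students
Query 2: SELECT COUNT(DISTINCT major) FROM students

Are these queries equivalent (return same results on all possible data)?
No, not equivalent

Query 1 returns: [(5,)]
Query 2 returns: [(2,)]

Reason: COUNT(*) counts rows, COUNT(DISTINCT major) counts unique majors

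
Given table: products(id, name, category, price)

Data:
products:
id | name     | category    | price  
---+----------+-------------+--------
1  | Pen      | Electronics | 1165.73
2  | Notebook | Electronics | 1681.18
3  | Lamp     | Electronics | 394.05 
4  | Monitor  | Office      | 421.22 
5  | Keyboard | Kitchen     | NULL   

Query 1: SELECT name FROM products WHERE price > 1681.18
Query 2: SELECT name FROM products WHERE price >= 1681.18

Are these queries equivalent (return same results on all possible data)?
No, not equivalent

Query 1 returns: []
Query 2 returns: [('Notebook',)]

Reason: > vs >= gives different results when price = 1681.18 exists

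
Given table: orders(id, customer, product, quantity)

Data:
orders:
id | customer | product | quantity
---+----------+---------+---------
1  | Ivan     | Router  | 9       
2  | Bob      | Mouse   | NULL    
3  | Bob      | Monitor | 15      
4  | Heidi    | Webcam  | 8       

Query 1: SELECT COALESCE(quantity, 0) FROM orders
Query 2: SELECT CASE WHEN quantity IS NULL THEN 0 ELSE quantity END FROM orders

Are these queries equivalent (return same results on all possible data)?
Yes, equivalent

Both queries return: [(0,), (8,), (9,), (15,)]

Reason: COALESCE vs CASE for NULL handling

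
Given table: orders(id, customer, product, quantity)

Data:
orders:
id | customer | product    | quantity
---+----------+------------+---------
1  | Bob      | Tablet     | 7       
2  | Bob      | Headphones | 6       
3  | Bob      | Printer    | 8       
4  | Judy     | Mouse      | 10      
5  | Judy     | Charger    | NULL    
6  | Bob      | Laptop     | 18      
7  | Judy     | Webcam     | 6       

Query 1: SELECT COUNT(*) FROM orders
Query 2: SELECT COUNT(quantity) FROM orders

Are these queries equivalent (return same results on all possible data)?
No, not equivalent

Query 1 returns: [(7,)]
Query 2 returns: [(6,)]

Reason: COUNT(*) includes NULLs, COUNT(column) excludes them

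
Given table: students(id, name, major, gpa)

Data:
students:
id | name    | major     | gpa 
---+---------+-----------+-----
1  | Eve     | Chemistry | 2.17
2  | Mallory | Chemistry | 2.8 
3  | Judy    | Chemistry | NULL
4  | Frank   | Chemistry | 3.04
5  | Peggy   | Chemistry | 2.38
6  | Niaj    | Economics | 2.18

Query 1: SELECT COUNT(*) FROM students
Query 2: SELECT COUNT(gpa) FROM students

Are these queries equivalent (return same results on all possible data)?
No, not equivalent

Query 1 returns: [(6,)]
Query 2 returns: [(5,)]

Reason: COUNT(*) includes NULLs, COUNT(column) excludes them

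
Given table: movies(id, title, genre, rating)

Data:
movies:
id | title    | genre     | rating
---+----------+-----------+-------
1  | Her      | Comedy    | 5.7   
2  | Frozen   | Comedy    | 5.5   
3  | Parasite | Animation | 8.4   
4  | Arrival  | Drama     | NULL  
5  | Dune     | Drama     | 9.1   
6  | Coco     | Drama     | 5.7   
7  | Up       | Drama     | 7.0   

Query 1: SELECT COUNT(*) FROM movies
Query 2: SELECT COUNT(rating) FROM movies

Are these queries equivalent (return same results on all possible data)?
No, not equivalent

Query 1 returns: [(7,)]
Query 2 returns: [(6,)]

Reason: COUNT(*) includes NULLs, COUNT(column) excludes them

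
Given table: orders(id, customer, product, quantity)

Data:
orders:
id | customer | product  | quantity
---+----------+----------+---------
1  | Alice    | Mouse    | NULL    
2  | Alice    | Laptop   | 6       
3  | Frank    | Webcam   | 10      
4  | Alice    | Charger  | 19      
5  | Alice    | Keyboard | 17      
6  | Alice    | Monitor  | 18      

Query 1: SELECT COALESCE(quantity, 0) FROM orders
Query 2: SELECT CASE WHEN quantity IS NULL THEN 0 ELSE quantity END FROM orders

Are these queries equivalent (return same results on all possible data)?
Yes, equivalent

Both queries return: [(0,), (6,), (10,), (17,), (18,), (19,)]

Reason: COALESCE vs CASE for NULL handling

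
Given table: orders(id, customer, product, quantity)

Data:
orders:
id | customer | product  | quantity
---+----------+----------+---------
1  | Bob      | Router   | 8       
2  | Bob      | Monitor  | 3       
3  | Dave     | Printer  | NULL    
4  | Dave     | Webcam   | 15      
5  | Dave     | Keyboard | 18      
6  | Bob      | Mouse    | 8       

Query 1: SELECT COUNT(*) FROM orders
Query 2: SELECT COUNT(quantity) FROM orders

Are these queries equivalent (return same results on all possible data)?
No, not equivalent

Query 1 returns: [(6,)]
Query 2 returns: [(5,)]

Reason: COUNT(*) includes NULLs, COUNT(column) excludes them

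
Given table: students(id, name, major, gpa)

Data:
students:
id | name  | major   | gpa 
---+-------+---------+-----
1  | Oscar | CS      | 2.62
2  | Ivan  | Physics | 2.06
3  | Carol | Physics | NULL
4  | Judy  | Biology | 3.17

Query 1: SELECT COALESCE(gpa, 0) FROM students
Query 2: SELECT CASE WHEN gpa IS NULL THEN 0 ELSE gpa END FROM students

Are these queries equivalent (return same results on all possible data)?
Yes, equivalent

Both queries return: [(0,), (2.06,), (2.62,), (3.17,)]

Reason: COALESCE vs CASE for NULL handling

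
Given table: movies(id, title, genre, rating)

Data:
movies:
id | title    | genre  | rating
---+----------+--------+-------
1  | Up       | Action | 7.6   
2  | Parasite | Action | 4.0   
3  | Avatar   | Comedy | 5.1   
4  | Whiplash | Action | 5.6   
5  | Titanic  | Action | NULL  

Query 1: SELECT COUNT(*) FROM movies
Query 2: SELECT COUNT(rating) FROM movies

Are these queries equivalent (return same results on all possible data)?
No, not equivalent

Query 1 returns: [(5,)]
Query 2 returns: [(4,)]

Reason: COUNT(*) includes NULLs, COUNT(column) excludes them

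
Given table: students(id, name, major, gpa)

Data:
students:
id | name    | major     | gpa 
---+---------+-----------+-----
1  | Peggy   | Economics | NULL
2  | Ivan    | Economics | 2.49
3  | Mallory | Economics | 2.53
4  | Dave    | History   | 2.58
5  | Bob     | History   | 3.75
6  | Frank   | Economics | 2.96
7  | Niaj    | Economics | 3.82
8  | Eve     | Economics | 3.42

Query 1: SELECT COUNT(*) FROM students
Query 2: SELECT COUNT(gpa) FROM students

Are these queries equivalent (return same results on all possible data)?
No, not equivalent

Query 1 returns: [(8,)]
Query 2 returns: [(7,)]

Reason: COUNT(*) includes NULLs, COUNT(column) excludes them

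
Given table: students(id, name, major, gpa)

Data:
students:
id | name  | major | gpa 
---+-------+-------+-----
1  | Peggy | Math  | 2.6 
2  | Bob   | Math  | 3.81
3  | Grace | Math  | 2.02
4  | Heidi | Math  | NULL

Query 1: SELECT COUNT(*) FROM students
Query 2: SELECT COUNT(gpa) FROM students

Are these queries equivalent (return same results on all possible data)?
No, not equivalent

Query 1 returns: [(4,)]
Query 2 returns: [(3,)]

Reason: COUNT(*) includes NULLs, COUNT(column) excludes them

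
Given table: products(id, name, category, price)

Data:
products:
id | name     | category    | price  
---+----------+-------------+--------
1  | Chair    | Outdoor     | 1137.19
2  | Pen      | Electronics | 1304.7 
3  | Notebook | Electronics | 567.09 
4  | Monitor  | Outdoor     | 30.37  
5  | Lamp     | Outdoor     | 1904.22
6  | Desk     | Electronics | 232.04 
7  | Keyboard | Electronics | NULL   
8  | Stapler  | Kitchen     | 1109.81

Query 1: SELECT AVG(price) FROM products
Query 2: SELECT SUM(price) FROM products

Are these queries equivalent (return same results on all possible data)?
No, not equivalent

Query 1 returns: [(897.9171428571428,)]
Query 2 returns: [(6285.42,)]

Reason: AVG vs SUM give different aggregate values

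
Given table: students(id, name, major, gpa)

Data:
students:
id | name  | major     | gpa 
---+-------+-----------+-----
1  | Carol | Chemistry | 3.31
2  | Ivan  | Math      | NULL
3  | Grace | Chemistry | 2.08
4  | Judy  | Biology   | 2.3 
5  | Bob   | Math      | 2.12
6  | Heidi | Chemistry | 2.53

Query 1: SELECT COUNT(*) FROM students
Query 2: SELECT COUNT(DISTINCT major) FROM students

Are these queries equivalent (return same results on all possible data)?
No, not equivalent

Query 1 returns: [(6,)]
Query 2 returns: [(3,)]

Reason: COUNT(*) counts rows, COUNT(DISTINCT major) counts unique majors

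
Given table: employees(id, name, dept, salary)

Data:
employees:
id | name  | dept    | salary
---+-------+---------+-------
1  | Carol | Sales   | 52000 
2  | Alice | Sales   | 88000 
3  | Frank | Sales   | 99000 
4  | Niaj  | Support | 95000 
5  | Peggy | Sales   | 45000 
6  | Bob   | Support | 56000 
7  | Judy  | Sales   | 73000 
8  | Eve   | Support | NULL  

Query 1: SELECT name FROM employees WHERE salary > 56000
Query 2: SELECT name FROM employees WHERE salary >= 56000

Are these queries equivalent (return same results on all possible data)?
No, not equivalent

Query 1 returns: [('Alice',), ('Frank',), ('Niaj',), ('Judy',)]
Query 2 returns: [('Alice',), ('Frank',), ('Niaj',), ('Bob',), ('Judy',)]

Reason: > vs >= gives different results when salary = 56000 exists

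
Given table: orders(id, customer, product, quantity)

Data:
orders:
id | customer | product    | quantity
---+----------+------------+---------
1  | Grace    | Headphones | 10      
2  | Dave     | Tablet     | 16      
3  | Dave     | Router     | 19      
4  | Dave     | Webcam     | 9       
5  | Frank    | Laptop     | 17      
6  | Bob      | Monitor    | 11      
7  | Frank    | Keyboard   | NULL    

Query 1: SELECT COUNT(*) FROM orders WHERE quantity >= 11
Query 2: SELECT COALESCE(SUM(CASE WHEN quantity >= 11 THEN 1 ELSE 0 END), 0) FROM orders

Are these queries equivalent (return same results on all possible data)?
Yes, equivalent

Both queries return: [(4,)]

Reason: COUNT with WHERE vs conditional SUM (COALESCE handles empty-table NULL)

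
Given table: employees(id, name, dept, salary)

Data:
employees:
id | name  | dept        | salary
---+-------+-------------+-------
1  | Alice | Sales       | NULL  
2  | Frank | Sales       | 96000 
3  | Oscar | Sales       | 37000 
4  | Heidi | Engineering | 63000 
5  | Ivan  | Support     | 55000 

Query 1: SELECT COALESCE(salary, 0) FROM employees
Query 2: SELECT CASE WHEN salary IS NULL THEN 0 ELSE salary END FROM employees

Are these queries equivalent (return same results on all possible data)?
Yes, equivalent

Both queries return: [(0,), (37000,), (55000,), (63000,), (96000,)]

Reason: COALESCE vs CASE for NULL handling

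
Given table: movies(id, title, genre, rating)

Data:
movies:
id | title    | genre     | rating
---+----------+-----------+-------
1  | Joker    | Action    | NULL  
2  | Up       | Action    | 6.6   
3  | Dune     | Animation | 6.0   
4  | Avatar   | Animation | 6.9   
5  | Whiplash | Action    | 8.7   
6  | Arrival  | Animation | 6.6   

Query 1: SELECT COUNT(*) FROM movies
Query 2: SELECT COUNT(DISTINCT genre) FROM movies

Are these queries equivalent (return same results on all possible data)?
No, not equivalent

Query 1 returns: [(6,)]
Query 2 returns: [(2,)]

Reason: COUNT(*) counts rows, COUNT(DISTINCT genre) counts unique genres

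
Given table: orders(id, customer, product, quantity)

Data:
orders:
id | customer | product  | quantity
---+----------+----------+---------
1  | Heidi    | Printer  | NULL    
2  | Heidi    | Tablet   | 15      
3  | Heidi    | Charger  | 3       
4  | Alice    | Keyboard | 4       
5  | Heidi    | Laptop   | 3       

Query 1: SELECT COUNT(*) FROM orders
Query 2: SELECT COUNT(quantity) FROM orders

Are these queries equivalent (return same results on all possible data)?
No, not equivalent

Query 1 returns: [(5,)]
Query 2 returns: [(4,)]

Reason: COUNT(*) includes NULLs, COUNT(column) excludes them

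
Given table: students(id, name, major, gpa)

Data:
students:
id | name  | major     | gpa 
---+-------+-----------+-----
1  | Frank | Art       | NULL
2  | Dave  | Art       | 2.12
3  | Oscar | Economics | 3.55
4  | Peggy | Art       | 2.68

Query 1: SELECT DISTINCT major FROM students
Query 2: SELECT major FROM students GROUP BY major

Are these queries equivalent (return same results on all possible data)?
Yes, equivalent

Both queries return: [('Art',), ('Economics',)]

Reason: Both get unique majors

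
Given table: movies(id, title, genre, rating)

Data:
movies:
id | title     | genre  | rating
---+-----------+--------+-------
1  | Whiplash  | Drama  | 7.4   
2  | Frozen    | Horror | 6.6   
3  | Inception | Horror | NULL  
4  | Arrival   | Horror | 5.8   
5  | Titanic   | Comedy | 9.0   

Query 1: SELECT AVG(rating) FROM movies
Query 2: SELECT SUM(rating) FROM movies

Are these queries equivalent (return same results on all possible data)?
No, not equivalent

Query 1 returns: [(7.2,)]
Query 2 returns: [(28.8,)]

Reason: AVG vs SUM give different aggregate values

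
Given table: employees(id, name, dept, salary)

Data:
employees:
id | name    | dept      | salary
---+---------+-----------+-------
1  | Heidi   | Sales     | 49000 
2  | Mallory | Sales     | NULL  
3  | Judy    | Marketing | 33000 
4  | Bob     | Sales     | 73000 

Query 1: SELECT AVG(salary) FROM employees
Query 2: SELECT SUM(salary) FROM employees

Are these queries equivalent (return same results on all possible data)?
No, not equivalent

Query 1 returns: [(51666.666666666664,)]
Query 2 returns: [(155000,)]

Reason: AVG vs SUM give different aggregate values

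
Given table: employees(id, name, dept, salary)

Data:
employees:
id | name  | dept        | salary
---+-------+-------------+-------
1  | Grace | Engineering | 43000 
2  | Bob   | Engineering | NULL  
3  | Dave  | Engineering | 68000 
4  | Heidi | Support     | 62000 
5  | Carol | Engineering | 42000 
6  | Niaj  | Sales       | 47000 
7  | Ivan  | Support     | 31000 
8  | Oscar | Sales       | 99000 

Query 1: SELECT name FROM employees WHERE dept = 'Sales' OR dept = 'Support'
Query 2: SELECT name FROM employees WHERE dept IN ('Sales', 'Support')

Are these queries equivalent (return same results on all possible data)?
Yes, equivalent

Both queries return: [('Heidi',), ('Ivan',), ('Niaj',), ('Oscar',)]

Reason: OR vs IN are equivalent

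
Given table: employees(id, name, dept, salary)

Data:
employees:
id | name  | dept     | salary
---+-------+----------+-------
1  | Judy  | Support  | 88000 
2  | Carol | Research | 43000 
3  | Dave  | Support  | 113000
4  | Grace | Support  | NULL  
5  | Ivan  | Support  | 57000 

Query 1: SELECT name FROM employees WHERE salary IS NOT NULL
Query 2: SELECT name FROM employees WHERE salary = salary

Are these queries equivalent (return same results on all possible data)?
Yes, equivalent

Both queries return: [('Carol',), ('Dave',), ('Ivan',), ('Judy',)]

Reason: IS NOT NULL vs self-equality (both exclude NULLs)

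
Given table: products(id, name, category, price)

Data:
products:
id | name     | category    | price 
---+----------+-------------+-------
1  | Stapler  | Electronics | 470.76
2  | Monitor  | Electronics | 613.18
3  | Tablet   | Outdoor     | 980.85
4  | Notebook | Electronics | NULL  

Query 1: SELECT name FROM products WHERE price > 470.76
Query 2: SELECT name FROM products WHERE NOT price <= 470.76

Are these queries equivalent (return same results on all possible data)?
Yes, equivalent

Both queries return: [('Monitor',), ('Tablet',)]

Reason: Both filter price > 470.76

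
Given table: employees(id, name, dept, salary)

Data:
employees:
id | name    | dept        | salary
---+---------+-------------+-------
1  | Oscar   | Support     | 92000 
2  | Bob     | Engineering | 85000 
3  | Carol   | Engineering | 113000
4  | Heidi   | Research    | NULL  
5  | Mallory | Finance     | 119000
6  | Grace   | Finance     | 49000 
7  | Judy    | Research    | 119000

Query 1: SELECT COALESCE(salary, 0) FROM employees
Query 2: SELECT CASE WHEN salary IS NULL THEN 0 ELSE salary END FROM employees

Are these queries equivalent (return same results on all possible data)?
Yes, equivalent

Both queries return: [(0,), (49000,), (85000,), (92000,), (113000,), (119000,), (119000,)]

Reason: COALESCE vs CASE for NULL handling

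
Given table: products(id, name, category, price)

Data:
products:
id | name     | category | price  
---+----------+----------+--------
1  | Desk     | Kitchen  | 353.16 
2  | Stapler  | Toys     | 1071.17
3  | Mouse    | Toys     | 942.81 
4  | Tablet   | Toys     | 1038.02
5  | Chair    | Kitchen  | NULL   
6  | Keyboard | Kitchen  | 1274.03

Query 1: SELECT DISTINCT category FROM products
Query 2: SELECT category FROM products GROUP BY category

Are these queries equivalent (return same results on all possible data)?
Yes, equivalent

Both queries return: [('Kitchen',), ('Toys',)]

Reason: Both get unique categorys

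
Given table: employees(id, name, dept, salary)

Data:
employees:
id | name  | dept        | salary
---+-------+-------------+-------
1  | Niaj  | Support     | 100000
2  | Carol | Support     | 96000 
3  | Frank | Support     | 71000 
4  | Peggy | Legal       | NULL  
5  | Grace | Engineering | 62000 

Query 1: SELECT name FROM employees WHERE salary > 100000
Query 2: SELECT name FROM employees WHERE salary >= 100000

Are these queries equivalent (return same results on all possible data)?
No, not equivalent

Query 1 returns: []
Query 2 returns: [('Niaj',)]

Reason: > vs >= gives different results when salary = 100000 exists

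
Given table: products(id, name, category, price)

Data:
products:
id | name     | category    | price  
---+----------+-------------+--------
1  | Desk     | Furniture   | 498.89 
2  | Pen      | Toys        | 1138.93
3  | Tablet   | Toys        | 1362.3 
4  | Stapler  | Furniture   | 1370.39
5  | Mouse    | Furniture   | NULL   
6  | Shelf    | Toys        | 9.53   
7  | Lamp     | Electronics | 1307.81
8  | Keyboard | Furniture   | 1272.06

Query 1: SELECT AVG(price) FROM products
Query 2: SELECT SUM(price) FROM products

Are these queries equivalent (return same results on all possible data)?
No, not equivalent

Query 1 returns: [(994.2728571428571,)]
Query 2 returns: [(6959.91,)]

Reason: AVG vs SUM give different aggregate values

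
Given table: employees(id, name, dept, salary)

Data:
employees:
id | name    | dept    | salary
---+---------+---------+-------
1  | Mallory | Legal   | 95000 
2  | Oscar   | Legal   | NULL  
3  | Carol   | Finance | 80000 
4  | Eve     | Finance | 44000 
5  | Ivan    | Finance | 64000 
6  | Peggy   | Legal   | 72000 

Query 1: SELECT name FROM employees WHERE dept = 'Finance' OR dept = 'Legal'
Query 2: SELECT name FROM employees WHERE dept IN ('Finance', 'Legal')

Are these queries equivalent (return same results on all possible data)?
Yes, equivalent

Both queries return: [('Carol',), ('Eve',), ('Ivan',), ('Mallory',), ('Oscar',), ('Peggy',)]

Reason: OR vs IN are equivalent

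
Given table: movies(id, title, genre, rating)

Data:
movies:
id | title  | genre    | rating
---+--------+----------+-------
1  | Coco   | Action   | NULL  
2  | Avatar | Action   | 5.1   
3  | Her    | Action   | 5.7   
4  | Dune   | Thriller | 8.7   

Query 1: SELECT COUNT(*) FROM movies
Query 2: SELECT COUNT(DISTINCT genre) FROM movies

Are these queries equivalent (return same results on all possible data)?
No, not equivalent

Query 1 returns: [(4,)]
Query 2 returns: [(2,)]

Reason: COUNT(*) counts rows, COUNT(DISTINCT genre) counts unique genres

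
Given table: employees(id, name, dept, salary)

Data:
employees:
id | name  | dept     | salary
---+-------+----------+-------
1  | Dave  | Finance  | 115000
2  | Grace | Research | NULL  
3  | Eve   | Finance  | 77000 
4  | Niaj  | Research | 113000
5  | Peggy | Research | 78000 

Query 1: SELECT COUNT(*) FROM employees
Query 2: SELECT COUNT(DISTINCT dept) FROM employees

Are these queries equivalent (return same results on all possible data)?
No, not equivalent

Query 1 returns: [(5,)]
Query 2 returns: [(2,)]

Reason: COUNT(*) counts rows, COUNT(DISTINCT dept) counts unique depts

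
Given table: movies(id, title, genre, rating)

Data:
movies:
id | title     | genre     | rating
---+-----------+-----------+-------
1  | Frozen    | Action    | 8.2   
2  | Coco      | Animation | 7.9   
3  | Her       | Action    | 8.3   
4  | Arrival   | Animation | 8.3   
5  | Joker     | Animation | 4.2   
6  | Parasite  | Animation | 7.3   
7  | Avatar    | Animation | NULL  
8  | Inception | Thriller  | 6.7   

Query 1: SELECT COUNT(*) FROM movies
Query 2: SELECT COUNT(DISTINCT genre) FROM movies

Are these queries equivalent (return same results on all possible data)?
No, not equivalent

Query 1 returns: [(8,)]
Query 2 returns: [(3,)]

Reason: COUNT(*) counts rows, COUNT(DISTINCT genre) counts unique genres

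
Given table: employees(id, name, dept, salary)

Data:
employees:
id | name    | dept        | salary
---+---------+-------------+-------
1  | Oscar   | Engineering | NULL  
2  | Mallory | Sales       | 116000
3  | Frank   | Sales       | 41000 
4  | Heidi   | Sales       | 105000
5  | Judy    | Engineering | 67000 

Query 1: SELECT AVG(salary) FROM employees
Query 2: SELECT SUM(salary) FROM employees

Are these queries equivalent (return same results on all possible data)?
No, not equivalent

Query 1 returns: [(82250.0,)]
Query 2 returns: [(329000,)]

Reason: AVG vs SUM give different aggregate values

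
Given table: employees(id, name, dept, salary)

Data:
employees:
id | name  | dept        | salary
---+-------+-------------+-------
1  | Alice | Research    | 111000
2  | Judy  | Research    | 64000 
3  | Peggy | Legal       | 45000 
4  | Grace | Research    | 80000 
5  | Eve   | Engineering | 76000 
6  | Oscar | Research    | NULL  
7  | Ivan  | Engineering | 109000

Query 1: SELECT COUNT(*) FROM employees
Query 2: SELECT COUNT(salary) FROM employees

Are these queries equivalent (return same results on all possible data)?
No, not equivalent

Query 1 returns: [(7,)]
Query 2 returns: [(6,)]

Reason: COUNT(*) includes NULLs, COUNT(column) excludes them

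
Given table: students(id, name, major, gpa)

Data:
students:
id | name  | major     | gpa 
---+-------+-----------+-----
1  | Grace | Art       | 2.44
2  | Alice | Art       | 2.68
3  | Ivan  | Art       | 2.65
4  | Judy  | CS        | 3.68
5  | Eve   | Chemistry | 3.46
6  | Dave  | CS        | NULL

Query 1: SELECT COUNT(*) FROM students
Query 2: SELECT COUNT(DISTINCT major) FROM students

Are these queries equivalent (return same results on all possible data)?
No, not equivalent

Query 1 returns: [(6,)]
Query 2 returns: [(3,)]

Reason: COUNT(*) counts rows, COUNT(DISTINCT major) counts unique majors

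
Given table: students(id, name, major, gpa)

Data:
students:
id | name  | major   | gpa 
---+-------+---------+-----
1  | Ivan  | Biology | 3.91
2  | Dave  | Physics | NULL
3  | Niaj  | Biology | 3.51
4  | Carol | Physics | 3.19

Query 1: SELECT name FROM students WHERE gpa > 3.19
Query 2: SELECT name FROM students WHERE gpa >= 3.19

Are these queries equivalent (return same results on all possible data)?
No, not equivalent

Query 1 returns: [('Ivan',), ('Niaj',)]
Query 2 returns: [('Ivan',), ('Niaj',), ('Carol',)]

Reason: > vs >= gives different results when gpa = 3.19 exists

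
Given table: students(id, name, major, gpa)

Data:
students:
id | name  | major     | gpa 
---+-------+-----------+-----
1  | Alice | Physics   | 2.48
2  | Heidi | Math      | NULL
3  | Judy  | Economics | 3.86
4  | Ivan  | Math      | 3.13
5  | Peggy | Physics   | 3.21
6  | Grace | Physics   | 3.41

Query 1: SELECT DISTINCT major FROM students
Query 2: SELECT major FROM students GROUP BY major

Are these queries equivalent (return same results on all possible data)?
Yes, equivalent

Both queries return: [('Economics',), ('Math',), ('Physics',)]

Reason: Both get unique majors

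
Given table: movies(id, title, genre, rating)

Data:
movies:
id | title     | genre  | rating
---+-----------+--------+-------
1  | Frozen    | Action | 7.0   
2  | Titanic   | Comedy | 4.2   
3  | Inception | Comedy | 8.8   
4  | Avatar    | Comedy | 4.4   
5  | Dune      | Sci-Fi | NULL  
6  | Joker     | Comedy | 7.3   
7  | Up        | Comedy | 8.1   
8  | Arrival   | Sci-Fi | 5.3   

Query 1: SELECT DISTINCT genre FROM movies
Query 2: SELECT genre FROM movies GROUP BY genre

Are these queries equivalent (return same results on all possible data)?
Yes, equivalent

Both queries return: [('Action',), ('Comedy',), ('Sci-Fi',)]

Reason: Both get unique genres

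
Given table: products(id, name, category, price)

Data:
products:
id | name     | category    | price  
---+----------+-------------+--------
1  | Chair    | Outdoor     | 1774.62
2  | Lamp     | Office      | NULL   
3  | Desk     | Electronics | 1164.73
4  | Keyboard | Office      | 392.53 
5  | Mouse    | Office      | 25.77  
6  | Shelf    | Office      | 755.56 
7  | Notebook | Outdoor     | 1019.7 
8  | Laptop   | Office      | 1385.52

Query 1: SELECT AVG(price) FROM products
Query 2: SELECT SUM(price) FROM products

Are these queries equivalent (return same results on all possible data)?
No, not equivalent

Query 1 returns: [(931.2042857142858,)]
Query 2 returns: [(6518.43,)]

Reason: AVG vs SUM give different aggregate values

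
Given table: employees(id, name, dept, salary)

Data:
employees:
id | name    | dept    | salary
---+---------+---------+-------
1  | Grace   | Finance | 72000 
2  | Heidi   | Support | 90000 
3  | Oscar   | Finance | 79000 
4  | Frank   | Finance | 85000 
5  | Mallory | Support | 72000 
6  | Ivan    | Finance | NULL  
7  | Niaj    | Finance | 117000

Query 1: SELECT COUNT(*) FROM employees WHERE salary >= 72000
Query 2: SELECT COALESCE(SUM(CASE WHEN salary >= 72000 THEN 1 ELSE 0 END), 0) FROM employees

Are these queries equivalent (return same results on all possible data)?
Yes, equivalent

Both queries return: [(6,)]

Reason: COUNT with WHERE vs conditional SUM (COALESCE handles empty-table NULL)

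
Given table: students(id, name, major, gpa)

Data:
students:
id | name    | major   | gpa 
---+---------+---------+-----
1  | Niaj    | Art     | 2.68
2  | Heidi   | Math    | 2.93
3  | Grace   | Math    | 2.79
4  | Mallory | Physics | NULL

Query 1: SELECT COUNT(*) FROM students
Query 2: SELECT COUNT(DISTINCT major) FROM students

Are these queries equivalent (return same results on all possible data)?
No, not equivalent

Query 1 returns: [(4,)]
Query 2 returns: [(3,)]

Reason: COUNT(*) counts rows, COUNT(DISTINCT major) counts unique majors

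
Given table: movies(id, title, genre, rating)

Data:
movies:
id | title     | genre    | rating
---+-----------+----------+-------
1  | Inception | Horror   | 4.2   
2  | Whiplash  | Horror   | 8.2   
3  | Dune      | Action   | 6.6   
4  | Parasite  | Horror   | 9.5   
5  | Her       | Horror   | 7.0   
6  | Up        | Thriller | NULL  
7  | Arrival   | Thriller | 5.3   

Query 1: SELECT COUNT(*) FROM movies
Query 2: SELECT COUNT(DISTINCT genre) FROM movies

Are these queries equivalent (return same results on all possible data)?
No, not equivalent

Query 1 returns: [(7,)]
Query 2 returns: [(3,)]

Reason: COUNT(*) counts rows, COUNT(DISTINCT genre) counts unique genres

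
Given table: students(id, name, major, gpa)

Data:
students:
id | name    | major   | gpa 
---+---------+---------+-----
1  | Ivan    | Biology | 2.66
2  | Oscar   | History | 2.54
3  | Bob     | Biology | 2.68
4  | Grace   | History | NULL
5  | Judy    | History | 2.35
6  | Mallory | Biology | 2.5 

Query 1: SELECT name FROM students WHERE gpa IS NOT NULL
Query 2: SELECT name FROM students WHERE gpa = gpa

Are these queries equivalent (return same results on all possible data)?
Yes, equivalent

Both queries return: [('Bob',), ('Ivan',), ('Judy',), ('Mallory',), ('Oscar',)]

Reason: IS NOT NULL vs self-equality (both exclude NULLs)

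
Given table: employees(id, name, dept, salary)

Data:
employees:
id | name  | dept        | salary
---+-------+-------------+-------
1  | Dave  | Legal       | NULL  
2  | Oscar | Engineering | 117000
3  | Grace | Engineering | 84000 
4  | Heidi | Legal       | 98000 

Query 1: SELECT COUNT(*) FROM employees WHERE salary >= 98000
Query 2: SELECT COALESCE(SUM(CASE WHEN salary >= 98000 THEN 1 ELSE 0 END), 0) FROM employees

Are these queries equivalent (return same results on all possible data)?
Yes, equivalent

Both queries return: [(2,)]

Reason: COUNT with WHERE vs conditional SUM (COALESCE handles empty-table NULL)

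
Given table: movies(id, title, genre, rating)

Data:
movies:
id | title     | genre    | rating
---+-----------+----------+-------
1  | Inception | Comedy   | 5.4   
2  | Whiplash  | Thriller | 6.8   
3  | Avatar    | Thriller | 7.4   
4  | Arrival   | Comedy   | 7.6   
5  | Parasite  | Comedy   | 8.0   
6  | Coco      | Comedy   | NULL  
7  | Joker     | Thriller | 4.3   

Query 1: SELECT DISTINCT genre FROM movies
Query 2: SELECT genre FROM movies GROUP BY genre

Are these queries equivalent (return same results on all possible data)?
Yes, equivalent

Both queries return: [('Comedy',), ('Thriller',)]

Reason: Both get unique genres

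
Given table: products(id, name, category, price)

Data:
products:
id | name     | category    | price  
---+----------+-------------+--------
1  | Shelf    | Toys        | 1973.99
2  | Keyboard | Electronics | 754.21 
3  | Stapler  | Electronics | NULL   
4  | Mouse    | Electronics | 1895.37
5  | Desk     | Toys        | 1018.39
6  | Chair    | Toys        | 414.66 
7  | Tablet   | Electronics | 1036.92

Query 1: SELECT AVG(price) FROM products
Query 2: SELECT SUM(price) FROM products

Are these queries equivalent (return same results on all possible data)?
No, not equivalent

Query 1 returns: [(1182.2566666666667,)]
Query 2 returns: [(7093.54,)]

Reason: AVG vs SUM give different aggregate values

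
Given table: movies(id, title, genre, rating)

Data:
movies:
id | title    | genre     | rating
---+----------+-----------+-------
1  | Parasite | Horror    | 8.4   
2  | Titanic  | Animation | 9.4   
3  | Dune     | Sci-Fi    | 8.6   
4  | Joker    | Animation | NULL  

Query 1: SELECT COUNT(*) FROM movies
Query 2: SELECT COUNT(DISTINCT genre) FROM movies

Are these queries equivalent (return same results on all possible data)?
No, not equivalent

Query 1 returns: [(4,)]
Query 2 returns: [(3,)]

Reason: COUNT(*) counts rows, COUNT(DISTINCT genre) counts unique genres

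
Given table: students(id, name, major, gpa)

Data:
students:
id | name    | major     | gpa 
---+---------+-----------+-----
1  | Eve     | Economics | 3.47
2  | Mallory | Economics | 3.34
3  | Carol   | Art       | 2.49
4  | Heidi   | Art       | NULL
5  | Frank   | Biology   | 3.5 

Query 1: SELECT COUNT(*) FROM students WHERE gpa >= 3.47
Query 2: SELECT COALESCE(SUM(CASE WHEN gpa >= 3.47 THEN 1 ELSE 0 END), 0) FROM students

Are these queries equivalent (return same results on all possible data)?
Yes, equivalent

Both queries return: [(2,)]

Reason: COUNT with WHERE vs conditional SUM (COALESCE handles empty-table NULL)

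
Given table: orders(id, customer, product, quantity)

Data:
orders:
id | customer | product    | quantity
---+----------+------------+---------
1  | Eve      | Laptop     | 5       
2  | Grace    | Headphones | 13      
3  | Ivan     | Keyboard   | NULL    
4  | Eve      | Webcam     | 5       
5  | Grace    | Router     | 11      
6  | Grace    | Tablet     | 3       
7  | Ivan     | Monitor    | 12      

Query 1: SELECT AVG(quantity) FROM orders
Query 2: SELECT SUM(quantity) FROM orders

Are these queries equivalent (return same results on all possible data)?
No, not equivalent

Query 1 returns: [(8.166666666666666,)]
Query 2 returns: [(49,)]

Reason: AVG vs SUM give different aggregate values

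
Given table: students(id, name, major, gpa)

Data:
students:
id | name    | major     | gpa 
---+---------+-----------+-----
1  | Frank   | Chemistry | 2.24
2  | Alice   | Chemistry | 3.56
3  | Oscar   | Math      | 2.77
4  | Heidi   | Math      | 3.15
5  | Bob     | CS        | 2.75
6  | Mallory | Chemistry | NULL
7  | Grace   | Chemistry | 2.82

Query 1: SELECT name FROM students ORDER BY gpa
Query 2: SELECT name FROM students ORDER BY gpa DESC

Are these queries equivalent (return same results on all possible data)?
No, not equivalent

Query 1 returns: [('Mallory',), ('Frank',), ('Bob',), ('Oscar',), ('Grace',), ('Heidi',), ('Alice',)]
Query 2 returns: [('Alice',), ('Heidi',), ('Grace',), ('Oscar',), ('Bob',), ('Frank',), ('Mallory',)]

Reason: ASC vs DESC gives opposite ordering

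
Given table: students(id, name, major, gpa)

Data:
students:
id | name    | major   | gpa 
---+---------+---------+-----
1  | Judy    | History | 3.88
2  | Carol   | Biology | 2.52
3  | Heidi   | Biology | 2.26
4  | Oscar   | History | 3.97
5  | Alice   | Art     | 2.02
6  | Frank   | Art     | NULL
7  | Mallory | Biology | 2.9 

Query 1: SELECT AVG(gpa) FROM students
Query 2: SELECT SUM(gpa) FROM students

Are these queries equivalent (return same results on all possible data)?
No, not equivalent

Query 1 returns: [(2.9250000000000003,)]
Query 2 returns: [(17.55,)]

Reason: AVG vs SUM give different aggregate values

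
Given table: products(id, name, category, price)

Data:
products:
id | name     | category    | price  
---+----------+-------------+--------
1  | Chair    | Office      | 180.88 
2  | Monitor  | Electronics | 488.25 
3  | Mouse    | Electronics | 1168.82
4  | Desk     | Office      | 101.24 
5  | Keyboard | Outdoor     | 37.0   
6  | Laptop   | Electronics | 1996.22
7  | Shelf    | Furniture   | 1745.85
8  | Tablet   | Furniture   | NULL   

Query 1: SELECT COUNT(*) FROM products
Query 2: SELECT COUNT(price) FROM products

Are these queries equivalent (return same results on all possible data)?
No, not equivalent

Query 1 returns: [(8,)]
Query 2 returns: [(7,)]

Reason: COUNT(*) includes NULLs, COUNT(column) excludes them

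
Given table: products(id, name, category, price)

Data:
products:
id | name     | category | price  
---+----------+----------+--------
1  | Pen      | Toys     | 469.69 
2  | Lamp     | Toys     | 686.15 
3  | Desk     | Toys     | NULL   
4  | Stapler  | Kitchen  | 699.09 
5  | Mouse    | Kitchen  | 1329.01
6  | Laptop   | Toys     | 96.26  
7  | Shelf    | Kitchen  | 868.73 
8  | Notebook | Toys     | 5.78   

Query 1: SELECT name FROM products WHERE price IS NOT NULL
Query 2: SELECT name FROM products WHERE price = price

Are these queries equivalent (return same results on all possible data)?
Yes, equivalent

Both queries return: [('Lamp',), ('Laptop',), ('Mouse',), ('Notebook',), ('Pen',), ('Shelf',), ('Stapler',)]

Reason: IS NOT NULL vs self-equality (both exclude NULLs)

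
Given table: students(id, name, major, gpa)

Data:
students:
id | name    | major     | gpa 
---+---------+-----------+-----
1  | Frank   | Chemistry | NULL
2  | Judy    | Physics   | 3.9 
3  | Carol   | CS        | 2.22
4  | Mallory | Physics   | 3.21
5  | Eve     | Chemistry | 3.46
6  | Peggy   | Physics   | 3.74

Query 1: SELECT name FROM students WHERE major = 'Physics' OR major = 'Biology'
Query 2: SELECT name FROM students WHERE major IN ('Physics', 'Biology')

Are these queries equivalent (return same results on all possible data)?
Yes, equivalent

Both queries return: [('Judy',), ('Mallory',), ('Peggy',)]

Reason: OR vs IN are equivalent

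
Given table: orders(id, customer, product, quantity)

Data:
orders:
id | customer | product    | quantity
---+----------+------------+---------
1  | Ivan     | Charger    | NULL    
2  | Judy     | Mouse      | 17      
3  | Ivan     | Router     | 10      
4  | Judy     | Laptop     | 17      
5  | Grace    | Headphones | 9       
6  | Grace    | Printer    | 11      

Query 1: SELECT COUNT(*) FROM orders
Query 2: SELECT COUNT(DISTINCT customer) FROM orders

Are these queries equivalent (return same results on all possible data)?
No, not equivalent

Query 1 returns: [(6,)]
Query 2 returns: [(3,)]

Reason: COUNT(*) counts rows, COUNT(DISTINCT customer) counts unique customers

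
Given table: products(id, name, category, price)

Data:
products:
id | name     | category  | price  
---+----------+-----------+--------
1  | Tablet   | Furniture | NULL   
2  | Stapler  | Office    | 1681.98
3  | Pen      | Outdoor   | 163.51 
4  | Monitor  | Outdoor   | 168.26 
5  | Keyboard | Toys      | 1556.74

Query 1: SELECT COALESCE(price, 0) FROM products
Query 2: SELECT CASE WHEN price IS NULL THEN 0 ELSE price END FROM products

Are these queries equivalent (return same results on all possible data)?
Yes, equivalent

Both queries return: [(0,), (163.51,), (168.26,), (1556.74,), (1681.98,)]

Reason: COALESCE vs CASE for NULL handling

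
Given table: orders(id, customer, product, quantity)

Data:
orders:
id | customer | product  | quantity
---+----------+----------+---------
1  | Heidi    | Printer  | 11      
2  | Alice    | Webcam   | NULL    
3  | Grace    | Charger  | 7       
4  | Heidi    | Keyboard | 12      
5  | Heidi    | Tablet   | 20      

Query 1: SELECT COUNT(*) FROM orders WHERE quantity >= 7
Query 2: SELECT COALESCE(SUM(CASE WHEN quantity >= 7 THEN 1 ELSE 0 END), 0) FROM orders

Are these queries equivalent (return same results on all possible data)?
Yes, equivalent

Both queries return: [(4,)]

Reason: COUNT with WHERE vs conditional SUM (COALESCE handles empty-table NULL)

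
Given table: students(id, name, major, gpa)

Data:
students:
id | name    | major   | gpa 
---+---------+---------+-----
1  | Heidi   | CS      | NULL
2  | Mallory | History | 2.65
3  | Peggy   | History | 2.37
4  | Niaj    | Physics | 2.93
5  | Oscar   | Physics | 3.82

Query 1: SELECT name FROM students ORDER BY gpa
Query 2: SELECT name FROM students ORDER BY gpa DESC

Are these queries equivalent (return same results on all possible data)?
No, not equivalent

Query 1 returns: [('Heidi',), ('Peggy',), ('Mallory',), ('Niaj',), ('Oscar',)]
Query 2 returns: [('Oscar',), ('Niaj',), ('Mallory',), ('Peggy',), ('Heidi',)]

Reason: ASC vs DESC gives opposite ordering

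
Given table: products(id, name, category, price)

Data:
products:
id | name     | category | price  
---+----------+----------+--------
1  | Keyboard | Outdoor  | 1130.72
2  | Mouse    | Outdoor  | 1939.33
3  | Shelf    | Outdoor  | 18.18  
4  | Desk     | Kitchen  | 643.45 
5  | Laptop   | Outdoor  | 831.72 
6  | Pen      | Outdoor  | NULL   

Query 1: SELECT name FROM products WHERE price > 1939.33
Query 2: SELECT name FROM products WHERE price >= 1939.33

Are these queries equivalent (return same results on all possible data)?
No, not equivalent

Query 1 returns: []
Query 2 returns: [('Mouse',)]

Reason: > vs >= gives different results when price = 1939.33 exists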